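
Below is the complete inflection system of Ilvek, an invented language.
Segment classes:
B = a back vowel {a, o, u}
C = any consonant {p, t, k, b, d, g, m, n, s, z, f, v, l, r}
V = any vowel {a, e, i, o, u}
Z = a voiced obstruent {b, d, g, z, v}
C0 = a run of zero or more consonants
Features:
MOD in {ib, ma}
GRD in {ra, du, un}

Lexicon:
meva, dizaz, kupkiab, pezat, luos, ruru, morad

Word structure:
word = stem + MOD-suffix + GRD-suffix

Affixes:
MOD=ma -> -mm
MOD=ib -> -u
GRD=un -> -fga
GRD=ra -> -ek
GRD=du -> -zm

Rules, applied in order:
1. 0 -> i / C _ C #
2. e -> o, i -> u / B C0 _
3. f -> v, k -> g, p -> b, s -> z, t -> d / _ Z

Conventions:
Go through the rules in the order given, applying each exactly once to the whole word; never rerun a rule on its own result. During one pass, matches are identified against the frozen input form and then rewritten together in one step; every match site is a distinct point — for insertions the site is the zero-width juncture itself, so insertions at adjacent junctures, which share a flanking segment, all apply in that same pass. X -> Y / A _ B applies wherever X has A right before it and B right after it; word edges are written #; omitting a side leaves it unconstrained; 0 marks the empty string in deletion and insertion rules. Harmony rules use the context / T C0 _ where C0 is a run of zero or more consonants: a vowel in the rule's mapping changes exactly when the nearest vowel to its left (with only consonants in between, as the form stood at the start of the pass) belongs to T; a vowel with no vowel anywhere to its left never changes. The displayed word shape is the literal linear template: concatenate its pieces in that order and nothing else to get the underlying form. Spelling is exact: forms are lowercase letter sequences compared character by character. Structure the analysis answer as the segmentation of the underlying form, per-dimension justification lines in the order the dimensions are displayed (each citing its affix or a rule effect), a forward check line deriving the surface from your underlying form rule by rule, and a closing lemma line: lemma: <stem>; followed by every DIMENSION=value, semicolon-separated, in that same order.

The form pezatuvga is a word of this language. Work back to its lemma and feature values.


underlying: pezat-u-fga
MOD=ib - signalled by the affix -u
GRD=un - signalled by the affix -fga
check: pezatufga -> pezatufga -> pezatufga -> pezatuvga
lemma: pezat; MOD=ib; GRD=un


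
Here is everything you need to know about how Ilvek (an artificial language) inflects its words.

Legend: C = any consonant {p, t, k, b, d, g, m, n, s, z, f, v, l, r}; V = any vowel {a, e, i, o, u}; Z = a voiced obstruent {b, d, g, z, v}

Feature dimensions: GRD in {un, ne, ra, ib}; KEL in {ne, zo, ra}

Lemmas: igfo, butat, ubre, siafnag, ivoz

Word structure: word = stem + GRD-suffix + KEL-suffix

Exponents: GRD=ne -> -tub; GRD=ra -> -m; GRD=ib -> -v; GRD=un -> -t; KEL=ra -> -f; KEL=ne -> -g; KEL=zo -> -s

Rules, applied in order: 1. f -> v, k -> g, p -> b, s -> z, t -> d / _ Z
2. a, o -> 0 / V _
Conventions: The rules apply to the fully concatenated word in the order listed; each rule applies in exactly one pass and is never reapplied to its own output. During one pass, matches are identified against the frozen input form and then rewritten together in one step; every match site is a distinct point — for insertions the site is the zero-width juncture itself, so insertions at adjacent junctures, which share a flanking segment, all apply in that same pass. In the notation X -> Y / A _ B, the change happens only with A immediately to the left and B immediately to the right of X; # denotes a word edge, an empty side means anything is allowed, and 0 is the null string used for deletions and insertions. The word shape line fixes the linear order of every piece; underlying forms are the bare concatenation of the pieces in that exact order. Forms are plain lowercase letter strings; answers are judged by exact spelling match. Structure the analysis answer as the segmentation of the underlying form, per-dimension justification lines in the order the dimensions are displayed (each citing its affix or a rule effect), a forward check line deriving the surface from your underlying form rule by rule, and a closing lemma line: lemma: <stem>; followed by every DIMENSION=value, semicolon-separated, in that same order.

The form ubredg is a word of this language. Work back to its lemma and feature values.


underlying: ubre-t-g
GRD=un - signalled by the affix -t
KEL=ne - signalled by the affix -g
check: ubretg -> ubredg -> ubredg
lemma: ubre; GRD=un; KEL=ne


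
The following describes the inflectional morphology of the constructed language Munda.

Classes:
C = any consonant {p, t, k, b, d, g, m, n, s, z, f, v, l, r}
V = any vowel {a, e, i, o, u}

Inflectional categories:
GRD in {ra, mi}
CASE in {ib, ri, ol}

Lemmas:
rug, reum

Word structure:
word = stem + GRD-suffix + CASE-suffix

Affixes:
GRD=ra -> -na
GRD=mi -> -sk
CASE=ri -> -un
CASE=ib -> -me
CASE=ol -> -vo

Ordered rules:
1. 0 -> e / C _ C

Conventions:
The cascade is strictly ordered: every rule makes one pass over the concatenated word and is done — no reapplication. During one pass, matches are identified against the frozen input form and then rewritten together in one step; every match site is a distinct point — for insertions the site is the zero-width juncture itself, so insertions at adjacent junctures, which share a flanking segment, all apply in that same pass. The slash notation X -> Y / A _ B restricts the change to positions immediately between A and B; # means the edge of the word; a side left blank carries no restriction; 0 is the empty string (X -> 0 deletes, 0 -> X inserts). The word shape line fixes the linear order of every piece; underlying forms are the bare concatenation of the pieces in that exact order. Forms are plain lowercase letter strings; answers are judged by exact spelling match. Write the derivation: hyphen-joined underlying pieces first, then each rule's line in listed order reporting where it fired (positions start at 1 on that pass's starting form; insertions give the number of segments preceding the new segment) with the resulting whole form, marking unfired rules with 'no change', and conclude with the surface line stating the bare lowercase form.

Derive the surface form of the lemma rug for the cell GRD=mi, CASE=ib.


underlying: rug-sk-me
1. 0 -> e / C _ C: inserts after position(s) 3, 4, 5: rugesekeme
surface: rugesekeme


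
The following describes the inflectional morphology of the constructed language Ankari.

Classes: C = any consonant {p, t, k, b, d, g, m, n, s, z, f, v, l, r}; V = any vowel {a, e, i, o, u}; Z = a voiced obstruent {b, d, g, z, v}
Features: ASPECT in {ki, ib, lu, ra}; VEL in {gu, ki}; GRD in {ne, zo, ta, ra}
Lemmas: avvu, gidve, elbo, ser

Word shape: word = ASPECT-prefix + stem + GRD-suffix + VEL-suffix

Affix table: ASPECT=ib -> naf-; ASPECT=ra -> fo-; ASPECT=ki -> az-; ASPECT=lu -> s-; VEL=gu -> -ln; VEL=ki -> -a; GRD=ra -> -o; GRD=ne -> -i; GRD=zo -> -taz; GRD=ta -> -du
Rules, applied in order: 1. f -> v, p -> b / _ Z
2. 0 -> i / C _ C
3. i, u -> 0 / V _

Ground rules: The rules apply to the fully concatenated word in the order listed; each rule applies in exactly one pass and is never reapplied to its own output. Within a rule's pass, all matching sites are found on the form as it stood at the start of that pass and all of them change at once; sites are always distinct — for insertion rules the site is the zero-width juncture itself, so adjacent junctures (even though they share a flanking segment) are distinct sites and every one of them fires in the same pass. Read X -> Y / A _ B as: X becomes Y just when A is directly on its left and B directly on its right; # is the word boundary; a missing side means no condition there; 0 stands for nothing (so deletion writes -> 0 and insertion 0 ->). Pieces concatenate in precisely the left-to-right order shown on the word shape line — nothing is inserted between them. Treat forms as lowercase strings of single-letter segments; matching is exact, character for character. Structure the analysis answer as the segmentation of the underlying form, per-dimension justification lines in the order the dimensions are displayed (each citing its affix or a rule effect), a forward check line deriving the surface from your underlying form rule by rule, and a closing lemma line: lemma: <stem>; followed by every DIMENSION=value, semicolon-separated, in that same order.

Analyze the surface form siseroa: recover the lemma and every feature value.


underlying: s-ser-o-a
ASPECT=lu - signalled by the affix s-
VEL=ki - signalled by the affix -a
GRD=ra - signalled by the affix -o
check: sseroa -> sseroa -> siseroa -> siseroa
lemma: ser; ASPECT=lu; VEL=ki; GRD=ra


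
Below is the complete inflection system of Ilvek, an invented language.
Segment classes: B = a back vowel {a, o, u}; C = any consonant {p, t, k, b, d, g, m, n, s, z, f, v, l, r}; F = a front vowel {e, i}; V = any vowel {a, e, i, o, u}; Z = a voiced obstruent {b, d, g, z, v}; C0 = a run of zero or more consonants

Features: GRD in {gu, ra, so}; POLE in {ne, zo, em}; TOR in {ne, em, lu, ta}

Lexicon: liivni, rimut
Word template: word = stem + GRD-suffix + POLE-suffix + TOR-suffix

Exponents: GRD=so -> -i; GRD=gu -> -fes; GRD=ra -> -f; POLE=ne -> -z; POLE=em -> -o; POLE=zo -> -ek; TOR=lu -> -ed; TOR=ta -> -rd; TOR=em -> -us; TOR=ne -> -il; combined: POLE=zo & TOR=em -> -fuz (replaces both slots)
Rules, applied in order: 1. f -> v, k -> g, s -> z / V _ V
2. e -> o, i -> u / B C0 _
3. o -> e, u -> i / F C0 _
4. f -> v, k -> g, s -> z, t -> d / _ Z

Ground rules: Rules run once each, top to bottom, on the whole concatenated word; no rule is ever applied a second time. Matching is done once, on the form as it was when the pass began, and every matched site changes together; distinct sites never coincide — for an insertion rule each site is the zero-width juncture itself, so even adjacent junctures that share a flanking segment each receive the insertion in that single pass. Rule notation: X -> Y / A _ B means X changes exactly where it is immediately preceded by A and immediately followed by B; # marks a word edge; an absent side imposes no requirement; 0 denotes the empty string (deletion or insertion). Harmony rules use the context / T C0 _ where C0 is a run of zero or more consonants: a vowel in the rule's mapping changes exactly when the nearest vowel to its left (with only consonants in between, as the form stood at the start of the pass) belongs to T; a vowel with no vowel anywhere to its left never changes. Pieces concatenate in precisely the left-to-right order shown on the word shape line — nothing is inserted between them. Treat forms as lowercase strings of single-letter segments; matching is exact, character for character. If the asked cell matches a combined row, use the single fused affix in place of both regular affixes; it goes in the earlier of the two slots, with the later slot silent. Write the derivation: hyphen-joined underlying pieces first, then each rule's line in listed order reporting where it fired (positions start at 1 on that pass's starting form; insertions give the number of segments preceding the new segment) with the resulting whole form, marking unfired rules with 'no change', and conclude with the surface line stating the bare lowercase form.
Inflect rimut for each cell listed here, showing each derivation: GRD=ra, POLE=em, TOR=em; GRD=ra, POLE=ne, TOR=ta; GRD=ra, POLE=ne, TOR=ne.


cell GRD=ra, POLE=em, TOR=em:
underlying: rimut-f-o-us
1. f -> v, k -> g, s -> z / V _ V: no change
2. e -> o, i -> u / B C0 _: no change
3. o -> e, u -> i / F C0 _: fires at position(s) 4: rimitfous
4. f -> v, k -> g, s -> z, t -> d / _ Z: no change
surface: rimitfous

cell GRD=ra, POLE=ne, TOR=ta:
underlying: rimut-f-z-rd
1. f -> v, k -> g, s -> z / V _ V: no change
2. e -> o, i -> u / B C0 _: no change
3. o -> e, u -> i / F C0 _: fires at position(s) 4: rimitfzrd
4. f -> v, k -> g, s -> z, t -> d / _ Z: fires at position(s) 6: rimitvzrd
surface: rimitvzrd

cell GRD=ra, POLE=ne, TOR=ne:
underlying: rimut-f-z-il
1. f -> v, k -> g, s -> z / V _ V: no change
2. e -> o, i -> u / B C0 _: fires at position(s) 8: rimutfzul
3. o -> e, u -> i / F C0 _: fires at position(s) 4: rimitfzul
4. f -> v, k -> g, s -> z, t -> d / _ Z: fires at position(s) 6: rimitvzul
surface: rimitvzul


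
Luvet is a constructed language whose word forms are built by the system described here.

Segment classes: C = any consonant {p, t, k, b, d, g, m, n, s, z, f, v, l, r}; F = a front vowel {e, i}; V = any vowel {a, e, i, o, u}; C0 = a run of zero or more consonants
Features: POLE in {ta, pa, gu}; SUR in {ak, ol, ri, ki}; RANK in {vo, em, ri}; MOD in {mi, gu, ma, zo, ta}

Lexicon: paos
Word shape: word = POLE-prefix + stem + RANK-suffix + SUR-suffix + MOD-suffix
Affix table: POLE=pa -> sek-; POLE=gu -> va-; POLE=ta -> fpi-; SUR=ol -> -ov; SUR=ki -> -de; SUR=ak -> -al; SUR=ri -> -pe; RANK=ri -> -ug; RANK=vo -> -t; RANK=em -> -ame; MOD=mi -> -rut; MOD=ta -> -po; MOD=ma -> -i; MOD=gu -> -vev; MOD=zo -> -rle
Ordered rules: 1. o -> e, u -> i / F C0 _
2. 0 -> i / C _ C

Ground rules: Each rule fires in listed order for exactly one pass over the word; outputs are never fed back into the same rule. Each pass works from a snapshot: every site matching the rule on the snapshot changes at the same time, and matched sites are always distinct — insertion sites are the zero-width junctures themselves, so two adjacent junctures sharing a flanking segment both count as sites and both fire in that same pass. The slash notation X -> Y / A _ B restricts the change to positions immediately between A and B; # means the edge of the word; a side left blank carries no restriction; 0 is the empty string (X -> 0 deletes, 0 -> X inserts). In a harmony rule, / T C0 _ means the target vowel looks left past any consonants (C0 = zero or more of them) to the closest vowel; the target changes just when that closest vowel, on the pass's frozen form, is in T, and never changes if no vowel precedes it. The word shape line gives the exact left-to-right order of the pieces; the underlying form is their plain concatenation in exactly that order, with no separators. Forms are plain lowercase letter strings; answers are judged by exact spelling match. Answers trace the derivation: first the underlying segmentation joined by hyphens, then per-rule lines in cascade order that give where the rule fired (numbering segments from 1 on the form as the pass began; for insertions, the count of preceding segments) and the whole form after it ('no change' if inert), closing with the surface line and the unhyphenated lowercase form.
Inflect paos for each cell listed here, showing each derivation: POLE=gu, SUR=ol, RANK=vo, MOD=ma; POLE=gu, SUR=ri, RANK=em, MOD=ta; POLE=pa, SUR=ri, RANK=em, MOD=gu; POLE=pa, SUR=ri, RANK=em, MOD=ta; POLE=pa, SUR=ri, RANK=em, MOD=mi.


cell POLE=gu, SUR=ol, RANK=vo, MOD=ma:
underlying: va-paos-t-ov-i
1. o -> e, u -> i / F C0 _: no change
2. 0 -> i / C _ C: inserts after position(s) 6: vapaositovi
surface: vapaositovi

cell POLE=gu, SUR=ri, RANK=em, MOD=ta:
underlying: va-paos-ame-pe-po
1. o -> e, u -> i / F C0 _: fires at position(s) 13: vapaosamepepe
2. 0 -> i / C _ C: no change
surface: vapaosamepepe

cell POLE=pa, SUR=ri, RANK=em, MOD=gu:
underlying: sek-paos-ame-pe-vev
1. o -> e, u -> i / F C0 _: no change
2. 0 -> i / C _ C: inserts after position(s) 3: sekipaosamepevev
surface: sekipaosamepevev

cell POLE=pa, SUR=ri, RANK=em, MOD=ta:
underlying: sek-paos-ame-pe-po
1. o -> e, u -> i / F C0 _: fires at position(s) 14: sekpaosamepepe
2. 0 -> i / C _ C: inserts after position(s) 3: sekipaosamepepe
surface: sekipaosamepepe

cell POLE=pa, SUR=ri, RANK=em, MOD=mi:
underlying: sek-paos-ame-pe-rut
1. o -> e, u -> i / F C0 _: fires at position(s) 14: sekpaosameperit
2. 0 -> i / C _ C: inserts after position(s) 3: sekipaosameperit
surface: sekipaosameperit


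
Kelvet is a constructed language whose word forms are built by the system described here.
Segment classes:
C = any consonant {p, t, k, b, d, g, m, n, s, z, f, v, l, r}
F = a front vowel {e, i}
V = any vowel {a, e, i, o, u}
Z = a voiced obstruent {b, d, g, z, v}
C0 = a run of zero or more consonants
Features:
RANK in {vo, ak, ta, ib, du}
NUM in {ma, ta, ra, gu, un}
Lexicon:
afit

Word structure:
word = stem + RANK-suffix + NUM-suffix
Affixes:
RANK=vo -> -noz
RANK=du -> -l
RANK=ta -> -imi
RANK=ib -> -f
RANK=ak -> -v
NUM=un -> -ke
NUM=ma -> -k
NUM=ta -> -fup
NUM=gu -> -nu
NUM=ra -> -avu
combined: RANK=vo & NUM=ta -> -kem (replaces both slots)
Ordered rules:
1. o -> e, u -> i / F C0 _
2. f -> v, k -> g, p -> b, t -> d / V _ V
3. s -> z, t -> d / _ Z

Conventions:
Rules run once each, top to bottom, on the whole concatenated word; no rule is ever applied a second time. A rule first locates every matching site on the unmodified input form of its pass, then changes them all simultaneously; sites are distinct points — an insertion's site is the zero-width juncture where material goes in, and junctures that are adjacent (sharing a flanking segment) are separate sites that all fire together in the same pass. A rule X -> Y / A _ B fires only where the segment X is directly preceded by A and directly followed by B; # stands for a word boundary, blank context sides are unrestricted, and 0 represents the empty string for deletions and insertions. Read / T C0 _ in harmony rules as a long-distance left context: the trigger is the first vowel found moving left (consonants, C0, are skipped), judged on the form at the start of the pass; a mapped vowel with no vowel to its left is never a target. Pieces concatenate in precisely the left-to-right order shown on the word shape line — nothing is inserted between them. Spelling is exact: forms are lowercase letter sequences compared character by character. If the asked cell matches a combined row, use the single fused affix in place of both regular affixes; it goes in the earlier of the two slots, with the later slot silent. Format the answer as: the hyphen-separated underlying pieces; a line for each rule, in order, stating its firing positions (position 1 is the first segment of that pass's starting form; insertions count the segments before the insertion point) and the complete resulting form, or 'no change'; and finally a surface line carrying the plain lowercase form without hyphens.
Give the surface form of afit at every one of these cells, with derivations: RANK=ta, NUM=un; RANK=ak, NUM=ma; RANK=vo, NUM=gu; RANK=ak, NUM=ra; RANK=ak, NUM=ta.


cell RANK=ta, NUM=un:
underlying: afit-imi-ke
1. o -> e, u -> i / F C0 _: no change
2. f -> v, k -> g, p -> b, t -> d / V _ V: fires at position(s) 2, 4, 8: avidimige
3. s -> z, t -> d / _ Z: no change
surface: avidimige

cell RANK=ak, NUM=ma:
underlying: afit-v-k
1. o -> e, u -> i / F C0 _: no change
2. f -> v, k -> g, p -> b, t -> d / V _ V: fires at position(s) 2: avitvk
3. s -> z, t -> d / _ Z: fires at position(s) 4: avidvk
surface: avidvk

cell RANK=vo, NUM=gu:
underlying: afit-noz-nu
1. o -> e, u -> i / F C0 _: fires at position(s) 6: afitneznu
2. f -> v, k -> g, p -> b, t -> d / V _ V: fires at position(s) 2: avitneznu
3. s -> z, t -> d / _ Z: no change
surface: avitneznu

cell RANK=ak, NUM=ra:
underlying: afit-v-avu
1. o -> e, u -> i / F C0 _: no change
2. f -> v, k -> g, p -> b, t -> d / V _ V: fires at position(s) 2: avitvavu
3. s -> z, t -> d / _ Z: fires at position(s) 4: avidvavu
surface: avidvavu

cell RANK=ak, NUM=ta:
underlying: afit-v-fup
1. o -> e, u -> i / F C0 _: fires at position(s) 7: afitvfip
2. f -> v, k -> g, p -> b, t -> d / V _ V: fires at position(s) 2: avitvfip
3. s -> z, t -> d / _ Z: fires at position(s) 4: avidvfip
surface: avidvfip


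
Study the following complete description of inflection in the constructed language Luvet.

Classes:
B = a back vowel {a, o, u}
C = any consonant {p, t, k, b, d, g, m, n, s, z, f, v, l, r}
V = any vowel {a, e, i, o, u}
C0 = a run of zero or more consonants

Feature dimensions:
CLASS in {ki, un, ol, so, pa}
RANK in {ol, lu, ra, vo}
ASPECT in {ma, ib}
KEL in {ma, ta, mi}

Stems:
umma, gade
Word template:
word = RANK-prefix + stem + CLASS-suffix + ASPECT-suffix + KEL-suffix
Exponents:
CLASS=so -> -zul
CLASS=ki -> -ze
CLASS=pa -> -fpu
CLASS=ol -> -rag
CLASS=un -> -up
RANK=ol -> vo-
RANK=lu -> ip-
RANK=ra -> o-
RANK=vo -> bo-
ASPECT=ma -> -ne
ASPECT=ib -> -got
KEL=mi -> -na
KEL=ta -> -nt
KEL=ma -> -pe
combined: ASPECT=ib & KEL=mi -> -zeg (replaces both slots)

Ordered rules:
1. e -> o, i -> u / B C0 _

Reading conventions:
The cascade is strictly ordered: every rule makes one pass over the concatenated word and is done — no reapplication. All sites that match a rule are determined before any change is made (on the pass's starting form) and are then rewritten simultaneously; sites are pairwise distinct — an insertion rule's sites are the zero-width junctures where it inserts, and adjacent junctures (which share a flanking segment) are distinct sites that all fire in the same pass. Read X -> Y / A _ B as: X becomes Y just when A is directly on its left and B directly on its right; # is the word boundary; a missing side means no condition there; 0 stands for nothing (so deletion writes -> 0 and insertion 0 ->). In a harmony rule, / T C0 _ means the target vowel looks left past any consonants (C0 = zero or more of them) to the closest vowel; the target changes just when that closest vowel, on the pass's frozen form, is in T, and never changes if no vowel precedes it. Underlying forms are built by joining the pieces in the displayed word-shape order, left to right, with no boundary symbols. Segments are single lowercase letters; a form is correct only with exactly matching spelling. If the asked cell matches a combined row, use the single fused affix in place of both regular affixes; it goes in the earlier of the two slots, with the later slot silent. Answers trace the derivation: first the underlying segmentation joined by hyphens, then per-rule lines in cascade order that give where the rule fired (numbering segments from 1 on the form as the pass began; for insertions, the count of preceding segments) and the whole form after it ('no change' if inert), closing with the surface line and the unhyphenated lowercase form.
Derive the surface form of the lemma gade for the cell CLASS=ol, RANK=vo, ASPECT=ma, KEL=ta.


underlying: bo-gade-rag-ne-nt
1. e -> o, i -> u / B C0 _: fires at position(s) 6, 11: bogadoragnont
surface: bogadoragnont


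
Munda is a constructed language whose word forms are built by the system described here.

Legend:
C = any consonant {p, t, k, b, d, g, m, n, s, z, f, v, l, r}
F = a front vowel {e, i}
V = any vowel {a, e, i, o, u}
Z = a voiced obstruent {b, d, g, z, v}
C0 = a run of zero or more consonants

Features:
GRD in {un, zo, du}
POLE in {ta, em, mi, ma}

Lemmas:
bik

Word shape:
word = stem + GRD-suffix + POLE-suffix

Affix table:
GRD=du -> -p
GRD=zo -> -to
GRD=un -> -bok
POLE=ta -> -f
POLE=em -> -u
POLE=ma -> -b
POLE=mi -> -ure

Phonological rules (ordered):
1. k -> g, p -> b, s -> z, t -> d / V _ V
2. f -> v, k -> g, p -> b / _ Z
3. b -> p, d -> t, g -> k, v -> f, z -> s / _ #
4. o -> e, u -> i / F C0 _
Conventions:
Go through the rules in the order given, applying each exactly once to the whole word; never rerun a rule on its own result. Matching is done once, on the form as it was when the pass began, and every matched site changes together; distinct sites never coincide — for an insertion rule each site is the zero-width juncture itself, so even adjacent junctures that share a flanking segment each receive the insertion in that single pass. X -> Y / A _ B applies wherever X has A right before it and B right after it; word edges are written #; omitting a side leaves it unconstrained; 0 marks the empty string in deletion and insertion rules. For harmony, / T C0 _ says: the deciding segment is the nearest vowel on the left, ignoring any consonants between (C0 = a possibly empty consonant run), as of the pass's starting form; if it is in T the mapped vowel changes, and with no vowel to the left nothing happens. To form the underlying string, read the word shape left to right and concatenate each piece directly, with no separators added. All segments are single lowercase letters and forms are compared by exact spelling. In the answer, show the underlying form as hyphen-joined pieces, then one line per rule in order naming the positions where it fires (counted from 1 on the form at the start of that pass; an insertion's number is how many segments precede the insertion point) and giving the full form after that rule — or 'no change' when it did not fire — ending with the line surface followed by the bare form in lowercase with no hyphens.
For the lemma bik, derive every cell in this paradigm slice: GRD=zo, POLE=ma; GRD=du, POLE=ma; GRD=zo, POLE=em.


cell GRD=zo, POLE=ma:
underlying: bik-to-b
1. k -> g, p -> b, s -> z, t -> d / V _ V: no change
2. f -> v, k -> g, p -> b / _ Z: no change
3. b -> p, d -> t, g -> k, v -> f, z -> s / _ #: fires at position(s) 6: biktop
4. o -> e, u -> i / F C0 _: fires at position(s) 5: biktep
surface: biktep

cell GRD=du, POLE=ma:
underlying: bik-p-b
1. k -> g, p -> b, s -> z, t -> d / V _ V: no change
2. f -> v, k -> g, p -> b / _ Z: fires at position(s) 4: bikbb
3. b -> p, d -> t, g -> k, v -> f, z -> s / _ #: fires at position(s) 5: bikbp
4. o -> e, u -> i / F C0 _: no change
surface: bikbp

cell GRD=zo, POLE=em:
underlying: bik-to-u
1. k -> g, p -> b, s -> z, t -> d / V _ V: no change
2. f -> v, k -> g, p -> b / _ Z: no change
3. b -> p, d -> t, g -> k, v -> f, z -> s / _ #: no change
4. o -> e, u -> i / F C0 _: fires at position(s) 5: bikteu
surface: bikteu


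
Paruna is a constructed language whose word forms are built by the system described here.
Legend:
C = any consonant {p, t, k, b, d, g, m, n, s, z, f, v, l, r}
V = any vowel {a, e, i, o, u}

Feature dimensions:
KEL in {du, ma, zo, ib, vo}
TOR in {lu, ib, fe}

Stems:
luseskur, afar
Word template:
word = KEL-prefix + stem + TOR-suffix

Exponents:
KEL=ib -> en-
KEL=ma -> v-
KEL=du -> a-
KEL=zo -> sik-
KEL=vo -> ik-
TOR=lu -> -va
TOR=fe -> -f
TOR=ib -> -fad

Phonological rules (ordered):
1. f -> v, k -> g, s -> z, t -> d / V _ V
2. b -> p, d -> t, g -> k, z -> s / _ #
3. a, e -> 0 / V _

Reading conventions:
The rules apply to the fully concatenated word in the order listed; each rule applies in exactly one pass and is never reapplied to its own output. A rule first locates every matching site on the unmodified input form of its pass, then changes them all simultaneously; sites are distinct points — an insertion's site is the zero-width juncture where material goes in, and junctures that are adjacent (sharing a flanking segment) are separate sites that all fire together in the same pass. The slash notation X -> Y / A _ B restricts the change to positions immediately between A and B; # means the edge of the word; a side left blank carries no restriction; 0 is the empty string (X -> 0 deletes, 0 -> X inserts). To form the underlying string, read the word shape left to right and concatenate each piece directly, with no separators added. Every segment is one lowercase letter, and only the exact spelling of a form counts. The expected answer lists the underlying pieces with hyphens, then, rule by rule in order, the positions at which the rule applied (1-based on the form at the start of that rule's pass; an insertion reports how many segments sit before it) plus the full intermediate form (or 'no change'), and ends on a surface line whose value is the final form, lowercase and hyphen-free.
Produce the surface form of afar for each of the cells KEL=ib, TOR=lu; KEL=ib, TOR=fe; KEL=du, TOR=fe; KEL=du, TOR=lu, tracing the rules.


cell KEL=ib, TOR=lu:
underlying: en-afar-va
1. f -> v, k -> g, s -> z, t -> d / V _ V: fires at position(s) 4: enavarva
2. b -> p, d -> t, g -> k, z -> s / _ #: no change
3. a, e -> 0 / V _: no change
surface: enavarva

cell KEL=ib, TOR=fe:
underlying: en-afar-f
1. f -> v, k -> g, s -> z, t -> d / V _ V: fires at position(s) 4: enavarf
2. b -> p, d -> t, g -> k, z -> s / _ #: no change
3. a, e -> 0 / V _: no change
surface: enavarf

cell KEL=du, TOR=fe:
underlying: a-afar-f
1. f -> v, k -> g, s -> z, t -> d / V _ V: fires at position(s) 3: aavarf
2. b -> p, d -> t, g -> k, z -> s / _ #: no change
3. a, e -> 0 / V _: fires at position(s) 2: avarf
surface: avarf

cell KEL=du, TOR=lu:
underlying: a-afar-va
1. f -> v, k -> g, s -> z, t -> d / V _ V: fires at position(s) 3: aavarva
2. b -> p, d -> t, g -> k, z -> s / _ #: no change
3. a, e -> 0 / V _: fires at position(s) 2: avarva
surface: avarva


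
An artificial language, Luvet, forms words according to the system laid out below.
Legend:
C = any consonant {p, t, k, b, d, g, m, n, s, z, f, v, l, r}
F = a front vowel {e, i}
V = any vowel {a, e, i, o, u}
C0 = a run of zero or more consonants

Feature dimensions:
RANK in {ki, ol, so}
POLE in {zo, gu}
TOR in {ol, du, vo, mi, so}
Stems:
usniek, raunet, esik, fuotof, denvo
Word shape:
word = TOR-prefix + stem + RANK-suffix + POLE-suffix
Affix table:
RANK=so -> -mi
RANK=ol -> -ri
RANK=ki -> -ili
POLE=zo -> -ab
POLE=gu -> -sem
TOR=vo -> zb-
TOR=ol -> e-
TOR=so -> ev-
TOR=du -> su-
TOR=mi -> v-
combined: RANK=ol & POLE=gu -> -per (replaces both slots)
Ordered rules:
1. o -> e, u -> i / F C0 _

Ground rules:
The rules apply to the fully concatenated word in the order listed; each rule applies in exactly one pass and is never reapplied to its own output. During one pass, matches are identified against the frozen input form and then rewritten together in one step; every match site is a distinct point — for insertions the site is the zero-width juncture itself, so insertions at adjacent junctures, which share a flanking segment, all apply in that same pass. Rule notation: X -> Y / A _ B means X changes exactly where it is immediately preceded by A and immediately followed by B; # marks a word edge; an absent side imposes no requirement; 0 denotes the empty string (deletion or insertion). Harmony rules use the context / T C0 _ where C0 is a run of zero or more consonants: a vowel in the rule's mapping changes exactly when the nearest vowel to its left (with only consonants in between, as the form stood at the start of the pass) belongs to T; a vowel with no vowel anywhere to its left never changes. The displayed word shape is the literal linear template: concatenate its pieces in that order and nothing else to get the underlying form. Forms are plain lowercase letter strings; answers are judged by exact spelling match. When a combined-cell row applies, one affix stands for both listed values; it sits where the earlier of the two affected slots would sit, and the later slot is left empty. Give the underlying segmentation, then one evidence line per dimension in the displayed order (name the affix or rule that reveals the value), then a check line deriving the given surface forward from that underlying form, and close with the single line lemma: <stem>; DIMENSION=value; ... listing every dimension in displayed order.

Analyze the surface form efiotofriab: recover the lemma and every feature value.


underlying: e-fuotof-ri-ab
RANK=ol - signalled by the affix -ri
POLE=zo - signalled by the affix -ab
TOR=ol - signalled by the affix e-
check: efuotofriab -> efiotofriab
lemma: fuotof; RANK=ol; POLE=zo; TOR=ol


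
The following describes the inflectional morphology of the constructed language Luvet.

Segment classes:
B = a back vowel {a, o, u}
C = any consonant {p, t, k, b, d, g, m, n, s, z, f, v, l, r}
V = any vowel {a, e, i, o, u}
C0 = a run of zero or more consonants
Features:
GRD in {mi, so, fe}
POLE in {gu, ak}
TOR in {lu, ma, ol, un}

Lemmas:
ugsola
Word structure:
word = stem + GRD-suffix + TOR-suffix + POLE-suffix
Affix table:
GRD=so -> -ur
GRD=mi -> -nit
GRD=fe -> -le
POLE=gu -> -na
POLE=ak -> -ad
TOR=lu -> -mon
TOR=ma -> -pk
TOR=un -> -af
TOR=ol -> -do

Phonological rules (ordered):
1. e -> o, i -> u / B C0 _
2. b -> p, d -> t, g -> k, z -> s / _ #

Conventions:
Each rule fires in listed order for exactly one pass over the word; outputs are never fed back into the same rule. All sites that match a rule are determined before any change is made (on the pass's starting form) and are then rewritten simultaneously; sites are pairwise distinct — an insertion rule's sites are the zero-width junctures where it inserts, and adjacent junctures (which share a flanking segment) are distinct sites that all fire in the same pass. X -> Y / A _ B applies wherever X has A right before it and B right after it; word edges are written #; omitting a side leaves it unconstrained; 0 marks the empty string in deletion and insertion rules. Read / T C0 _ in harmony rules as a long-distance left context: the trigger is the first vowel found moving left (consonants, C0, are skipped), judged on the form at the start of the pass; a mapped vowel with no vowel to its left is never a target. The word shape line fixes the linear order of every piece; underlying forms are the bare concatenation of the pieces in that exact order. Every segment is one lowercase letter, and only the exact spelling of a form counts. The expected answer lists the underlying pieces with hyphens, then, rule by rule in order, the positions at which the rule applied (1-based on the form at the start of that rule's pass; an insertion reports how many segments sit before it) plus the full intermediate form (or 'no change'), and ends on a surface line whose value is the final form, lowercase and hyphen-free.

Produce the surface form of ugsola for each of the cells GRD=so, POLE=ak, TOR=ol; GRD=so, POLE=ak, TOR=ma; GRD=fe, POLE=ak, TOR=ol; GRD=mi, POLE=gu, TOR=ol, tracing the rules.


cell GRD=so, POLE=ak, TOR=ol:
underlying: ugsola-ur-do-ad
1. e -> o, i -> u / B C0 _: no change
2. b -> p, d -> t, g -> k, z -> s / _ #: fires at position(s) 12: ugsolaurdoat
surface: ugsolaurdoat

cell GRD=so, POLE=ak, TOR=ma:
underlying: ugsola-ur-pk-ad
1. e -> o, i -> u / B C0 _: no change
2. b -> p, d -> t, g -> k, z -> s / _ #: fires at position(s) 12: ugsolaurpkat
surface: ugsolaurpkat

cell GRD=fe, POLE=ak, TOR=ol:
underlying: ugsola-le-do-ad
1. e -> o, i -> u / B C0 _: fires at position(s) 8: ugsolalodoad
2. b -> p, d -> t, g -> k, z -> s / _ #: fires at position(s) 12: ugsolalodoat
surface: ugsolalodoat

cell GRD=mi, POLE=gu, TOR=ol:
underlying: ugsola-nit-do-na
1. e -> o, i -> u / B C0 _: fires at position(s) 8: ugsolanutdona
2. b -> p, d -> t, g -> k, z -> s / _ #: no change
surface: ugsolanutdona


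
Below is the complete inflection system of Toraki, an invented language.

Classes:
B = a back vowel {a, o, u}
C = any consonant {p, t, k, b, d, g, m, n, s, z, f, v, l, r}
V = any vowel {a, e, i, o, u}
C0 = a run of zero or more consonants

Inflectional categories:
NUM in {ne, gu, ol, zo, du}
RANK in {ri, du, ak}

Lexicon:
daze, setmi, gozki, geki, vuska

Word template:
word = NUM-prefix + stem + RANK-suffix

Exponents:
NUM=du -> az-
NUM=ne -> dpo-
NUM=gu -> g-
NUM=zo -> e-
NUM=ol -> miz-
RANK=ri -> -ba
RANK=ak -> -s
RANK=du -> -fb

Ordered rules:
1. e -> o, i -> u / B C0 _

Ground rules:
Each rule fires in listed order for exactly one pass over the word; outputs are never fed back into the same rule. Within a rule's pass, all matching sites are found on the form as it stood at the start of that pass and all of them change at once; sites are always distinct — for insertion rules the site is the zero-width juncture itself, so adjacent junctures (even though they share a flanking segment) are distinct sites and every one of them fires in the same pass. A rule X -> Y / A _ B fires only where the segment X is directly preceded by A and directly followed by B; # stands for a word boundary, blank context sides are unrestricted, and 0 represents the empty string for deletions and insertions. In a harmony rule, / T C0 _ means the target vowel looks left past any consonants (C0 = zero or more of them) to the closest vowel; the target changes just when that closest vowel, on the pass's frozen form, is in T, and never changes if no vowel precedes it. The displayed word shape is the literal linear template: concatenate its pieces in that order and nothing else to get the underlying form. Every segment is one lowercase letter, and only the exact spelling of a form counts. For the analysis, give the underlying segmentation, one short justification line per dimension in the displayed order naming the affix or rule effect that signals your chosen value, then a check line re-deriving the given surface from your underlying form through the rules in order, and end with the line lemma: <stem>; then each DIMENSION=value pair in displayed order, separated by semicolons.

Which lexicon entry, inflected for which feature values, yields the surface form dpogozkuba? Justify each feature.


underlying: dpo-gozki-ba
NUM=ne - signalled by the affix dpo-
RANK=ri - signalled by the affix -ba
check: dpogozkiba -> dpogozkuba
lemma: gozki; NUM=ne; RANK=ri


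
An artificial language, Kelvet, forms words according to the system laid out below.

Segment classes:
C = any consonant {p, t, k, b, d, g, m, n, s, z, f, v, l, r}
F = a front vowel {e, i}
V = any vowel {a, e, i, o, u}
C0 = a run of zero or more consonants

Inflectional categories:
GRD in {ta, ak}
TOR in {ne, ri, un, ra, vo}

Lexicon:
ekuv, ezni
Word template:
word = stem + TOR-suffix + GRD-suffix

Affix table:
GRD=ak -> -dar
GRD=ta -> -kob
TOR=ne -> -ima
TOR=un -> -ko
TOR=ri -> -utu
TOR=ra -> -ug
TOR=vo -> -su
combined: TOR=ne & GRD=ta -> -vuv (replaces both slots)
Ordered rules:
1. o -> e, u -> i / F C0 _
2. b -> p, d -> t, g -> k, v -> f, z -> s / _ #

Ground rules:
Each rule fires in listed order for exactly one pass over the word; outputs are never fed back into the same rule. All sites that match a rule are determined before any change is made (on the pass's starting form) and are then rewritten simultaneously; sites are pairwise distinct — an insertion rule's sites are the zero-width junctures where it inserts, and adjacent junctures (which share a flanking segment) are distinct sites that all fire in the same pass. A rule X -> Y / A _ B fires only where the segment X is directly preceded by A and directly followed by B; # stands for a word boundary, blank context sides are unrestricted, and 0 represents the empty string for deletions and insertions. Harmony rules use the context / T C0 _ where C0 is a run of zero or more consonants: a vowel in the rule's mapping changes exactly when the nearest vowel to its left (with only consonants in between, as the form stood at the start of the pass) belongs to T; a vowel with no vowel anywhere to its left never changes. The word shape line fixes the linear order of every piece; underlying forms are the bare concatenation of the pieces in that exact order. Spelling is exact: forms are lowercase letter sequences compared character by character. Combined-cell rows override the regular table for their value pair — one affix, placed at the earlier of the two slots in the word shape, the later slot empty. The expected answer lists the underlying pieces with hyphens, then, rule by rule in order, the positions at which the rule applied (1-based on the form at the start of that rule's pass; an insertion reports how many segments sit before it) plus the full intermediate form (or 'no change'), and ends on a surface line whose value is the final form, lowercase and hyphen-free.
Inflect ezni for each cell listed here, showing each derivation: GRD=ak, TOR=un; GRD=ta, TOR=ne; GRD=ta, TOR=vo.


cell GRD=ak, TOR=un:
underlying: ezni-ko-dar
1. o -> e, u -> i / F C0 _: fires at position(s) 6: eznikedar
2. b -> p, d -> t, g -> k, v -> f, z -> s / _ #: no change
surface: eznikedar

cell GRD=ta, TOR=ne:
underlying: ezni-vuv
1. o -> e, u -> i / F C0 _: fires at position(s) 6: ezniviv
2. b -> p, d -> t, g -> k, v -> f, z -> s / _ #: fires at position(s) 7: eznivif
surface: eznivif

cell GRD=ta, TOR=vo:
underlying: ezni-su-kob
1. o -> e, u -> i / F C0 _: fires at position(s) 6: eznisikob
2. b -> p, d -> t, g -> k, v -> f, z -> s / _ #: fires at position(s) 9: eznisikop
surface: eznisikop


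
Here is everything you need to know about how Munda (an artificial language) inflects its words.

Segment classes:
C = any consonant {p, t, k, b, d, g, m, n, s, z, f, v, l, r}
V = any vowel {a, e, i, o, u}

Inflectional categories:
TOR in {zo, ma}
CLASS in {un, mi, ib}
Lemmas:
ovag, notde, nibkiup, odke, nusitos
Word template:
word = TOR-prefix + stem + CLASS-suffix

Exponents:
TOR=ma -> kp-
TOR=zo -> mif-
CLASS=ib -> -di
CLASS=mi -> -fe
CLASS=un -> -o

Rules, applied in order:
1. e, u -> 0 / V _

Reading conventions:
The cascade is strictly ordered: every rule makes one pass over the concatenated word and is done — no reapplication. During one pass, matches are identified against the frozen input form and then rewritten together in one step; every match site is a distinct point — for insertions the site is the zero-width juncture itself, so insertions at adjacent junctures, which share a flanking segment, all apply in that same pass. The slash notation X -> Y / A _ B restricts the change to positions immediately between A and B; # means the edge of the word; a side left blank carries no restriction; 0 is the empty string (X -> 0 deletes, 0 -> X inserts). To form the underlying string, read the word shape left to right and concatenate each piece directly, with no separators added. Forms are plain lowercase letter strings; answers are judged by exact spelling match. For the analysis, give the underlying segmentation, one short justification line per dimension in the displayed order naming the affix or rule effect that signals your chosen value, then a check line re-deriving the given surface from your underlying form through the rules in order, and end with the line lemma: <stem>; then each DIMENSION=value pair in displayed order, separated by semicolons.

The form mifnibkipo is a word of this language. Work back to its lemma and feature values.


underlying: mif-nibkiup-o
TOR=zo - signalled by the affix mif-
CLASS=un - signalled by the affix -o
check: mifnibkiupo -> mifnibkipo
lemma: nibkiup; TOR=zo; CLASS=un
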